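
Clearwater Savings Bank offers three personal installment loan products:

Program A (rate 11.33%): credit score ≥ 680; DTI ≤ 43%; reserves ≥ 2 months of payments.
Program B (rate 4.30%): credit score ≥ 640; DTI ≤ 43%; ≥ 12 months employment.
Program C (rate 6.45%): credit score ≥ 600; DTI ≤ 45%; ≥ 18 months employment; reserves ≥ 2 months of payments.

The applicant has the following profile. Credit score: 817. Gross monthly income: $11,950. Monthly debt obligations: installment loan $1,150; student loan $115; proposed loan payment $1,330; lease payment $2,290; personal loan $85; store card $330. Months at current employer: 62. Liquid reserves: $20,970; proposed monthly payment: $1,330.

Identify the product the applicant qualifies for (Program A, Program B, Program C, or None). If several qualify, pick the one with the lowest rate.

Total debts = (1,150 + 115 + 1,330 + 2,290 + 85 + 330) = 5,300; DTI = 5,300/11,950 = 44.4%.
Reserves = 20,970/1,330 = 15.8 months.
Program A: score 817 ≥ 680; DTI 44.4% > 43%; reserves 15.8 ≥ 2 mo → does not qualify.
Program B: score 817 ≥ 640; DTI 44.4% > 43%; employment 62 ≥ 12 mo → does not qualify.
Program C: score 817 ≥ 600; DTI 44.4% ≤ 45%; employment 62 ≥ 18 mo; reserves 15.8 ≥ 2 mo → qualifies.

Program C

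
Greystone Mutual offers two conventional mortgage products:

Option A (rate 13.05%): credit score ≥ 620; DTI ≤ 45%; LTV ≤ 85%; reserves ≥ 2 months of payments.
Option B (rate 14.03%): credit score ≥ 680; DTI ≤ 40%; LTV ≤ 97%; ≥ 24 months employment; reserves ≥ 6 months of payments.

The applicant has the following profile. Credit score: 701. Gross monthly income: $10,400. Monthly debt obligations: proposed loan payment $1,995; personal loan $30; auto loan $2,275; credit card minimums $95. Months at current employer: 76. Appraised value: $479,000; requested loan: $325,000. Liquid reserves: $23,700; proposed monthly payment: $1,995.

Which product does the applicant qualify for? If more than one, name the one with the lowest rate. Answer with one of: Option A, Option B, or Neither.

Option A

Total debts = (1,995 + 30 + 2,275 + 95) = 4,395; DTI = 4,395/10,400 = 42.3%.
LTV = 325,000/479,000 = 67.8%.
Reserves = 23,700/1,995 = 11.9 months.
Option A: score 701 ≥ 620; DTI 42.3% ≤ 45%; LTV 67.8% ≤ 85%; reserves 11.9 ≥ 2 mo → qualifies.
Option B: score 701 ≥ 680; DTI 42.3% > 40%; LTV 67.8% ≤ 97%; employment 76 ≥ 24 mo; reserves 11.9 ≥ 6 mo → does not qualify.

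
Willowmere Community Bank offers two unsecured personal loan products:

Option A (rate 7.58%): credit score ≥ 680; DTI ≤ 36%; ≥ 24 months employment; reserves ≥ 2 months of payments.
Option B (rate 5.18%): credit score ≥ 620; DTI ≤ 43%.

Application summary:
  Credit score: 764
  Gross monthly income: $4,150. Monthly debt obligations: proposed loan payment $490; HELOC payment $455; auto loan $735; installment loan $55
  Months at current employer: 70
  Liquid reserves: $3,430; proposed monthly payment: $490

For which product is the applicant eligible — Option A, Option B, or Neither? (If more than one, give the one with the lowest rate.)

Total debts = (490 + 455 + 735 + 55) = 1,735; DTI = 1,735/4,150 = 41.8%.
Reserves = 3,430/490 = 7.0 months.
Option A: score 764 ≥ 680; DTI 41.8% > 36%; employment 70 ≥ 24 mo; reserves 7.0 ≥ 2 mo → does not qualify.
Option B: score 764 ≥ 620; DTI 41.8% ≤ 43% → qualifies.

Option B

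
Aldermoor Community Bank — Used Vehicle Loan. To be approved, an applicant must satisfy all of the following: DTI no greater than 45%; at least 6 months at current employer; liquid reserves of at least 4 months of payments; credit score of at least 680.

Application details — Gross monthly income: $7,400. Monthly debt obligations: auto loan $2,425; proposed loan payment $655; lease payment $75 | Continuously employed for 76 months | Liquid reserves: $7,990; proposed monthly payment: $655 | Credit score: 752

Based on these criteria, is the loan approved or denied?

Total monthly debts = (2,425 + 655 + 75) = 3,155. DTI = 3,155/7,400 = 42.6% ≤ 45%
Employment 76 ≥ 6 months
Reserves: 7,990 ÷ 655 = 12.2 months (meets 4-month minimum)
Credit score 752 ≥ 680 (meets)
All criteria satisfied.

Approved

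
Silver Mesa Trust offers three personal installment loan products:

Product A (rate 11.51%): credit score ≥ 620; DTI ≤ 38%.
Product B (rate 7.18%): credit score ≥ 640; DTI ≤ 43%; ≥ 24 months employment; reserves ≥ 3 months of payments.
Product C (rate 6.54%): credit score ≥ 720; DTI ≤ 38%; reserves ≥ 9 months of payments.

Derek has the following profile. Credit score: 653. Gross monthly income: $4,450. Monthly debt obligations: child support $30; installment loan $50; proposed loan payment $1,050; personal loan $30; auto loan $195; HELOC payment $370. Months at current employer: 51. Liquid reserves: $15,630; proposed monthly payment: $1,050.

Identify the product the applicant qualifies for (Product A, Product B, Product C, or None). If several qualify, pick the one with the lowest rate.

Total debts = (30 + 50 + 1,050 + 30 + 195 + 370) = 1,725; DTI = 1,725/4,450 = 38.8%.
Reserves = 15,630/1,050 = 14.9 months.
Product A: score 653 ≥ 620; DTI 38.8% > 38% → does not qualify.
Product B: score 653 ≥ 640; DTI 38.8% ≤ 43%; employment 51 ≥ 24 mo; reserves 14.9 ≥ 3 mo → qualifies.
Product C: score 653 < 720; DTI 38.8% > 38%; reserves 14.9 ≥ 9 mo → does not qualify.

Product B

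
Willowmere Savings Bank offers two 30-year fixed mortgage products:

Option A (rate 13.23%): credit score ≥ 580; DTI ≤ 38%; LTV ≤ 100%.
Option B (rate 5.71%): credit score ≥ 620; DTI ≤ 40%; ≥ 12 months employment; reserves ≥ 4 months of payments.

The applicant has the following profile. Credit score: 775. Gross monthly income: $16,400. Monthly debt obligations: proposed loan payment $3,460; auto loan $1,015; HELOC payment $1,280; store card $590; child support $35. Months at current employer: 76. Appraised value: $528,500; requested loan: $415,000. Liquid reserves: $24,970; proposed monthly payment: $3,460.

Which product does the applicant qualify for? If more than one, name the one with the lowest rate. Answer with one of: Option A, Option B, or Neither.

Total debts = (3,460 + 1,015 + 1,280 + 590 + 35) = 6,380; DTI = 6,380/16,400 = 38.9%.
LTV = 415,000/528,500 = 78.5%.
Reserves = 24,970/3,460 = 7.2 months.
Option A: score 775 ≥ 580; DTI 38.9% > 38%; LTV 78.5% ≤ 100% → does not qualify.
Option B: score 775 ≥ 620; DTI 38.9% ≤ 40%; employment 76 ≥ 12 mo; reserves 7.2 ≥ 4 mo → qualifies.

Option B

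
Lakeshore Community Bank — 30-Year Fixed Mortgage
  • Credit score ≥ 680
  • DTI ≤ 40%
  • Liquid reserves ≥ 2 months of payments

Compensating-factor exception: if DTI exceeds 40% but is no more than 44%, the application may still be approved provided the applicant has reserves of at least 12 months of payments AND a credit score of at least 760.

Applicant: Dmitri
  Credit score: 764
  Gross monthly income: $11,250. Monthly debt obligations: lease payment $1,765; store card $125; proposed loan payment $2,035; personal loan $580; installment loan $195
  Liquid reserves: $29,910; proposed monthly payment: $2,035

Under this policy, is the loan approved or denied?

Approved

Credit score 764 ≥ 680 (meets base)
Total debts = (1,765 + 125 + 2,035 + 580 + 195) = 4,700. DTI: 4,700 ÷ 11,250 = 41.8%, over the 40% base limit.
Liquid reserves cover 29,910/2,035 = 14.7 months — ≥ 2 required
DTI 41.8% is within the 40%–44% exception band; checking compensating factors.
Override check — reserves: 14.7 mo (ok); score: 764 (ok).
Both override conditions satisfied; DTI exception granted.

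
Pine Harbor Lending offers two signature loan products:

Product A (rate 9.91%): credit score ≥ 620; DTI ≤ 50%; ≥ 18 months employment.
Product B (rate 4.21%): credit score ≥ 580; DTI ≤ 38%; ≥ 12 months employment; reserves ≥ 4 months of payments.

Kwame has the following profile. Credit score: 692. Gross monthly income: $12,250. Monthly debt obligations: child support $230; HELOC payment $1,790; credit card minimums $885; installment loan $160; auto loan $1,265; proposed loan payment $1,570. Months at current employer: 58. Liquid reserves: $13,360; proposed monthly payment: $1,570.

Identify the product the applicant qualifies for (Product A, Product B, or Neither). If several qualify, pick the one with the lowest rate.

Product A

Total debts = (230 + 1,790 + 885 + 160 + 1,265 + 1,570) = 5,900; DTI = 5,900/12,250 = 48.2%.
Reserves = 13,360/1,570 = 8.5 months.
Product A: score 692 ≥ 620; DTI 48.2% ≤ 50%; employment 58 ≥ 18 mo → qualifies.
Product B: score 692 ≥ 580; DTI 48.2% > 38%; employment 58 ≥ 12 mo; reserves 8.5 ≥ 4 mo → does not qualify.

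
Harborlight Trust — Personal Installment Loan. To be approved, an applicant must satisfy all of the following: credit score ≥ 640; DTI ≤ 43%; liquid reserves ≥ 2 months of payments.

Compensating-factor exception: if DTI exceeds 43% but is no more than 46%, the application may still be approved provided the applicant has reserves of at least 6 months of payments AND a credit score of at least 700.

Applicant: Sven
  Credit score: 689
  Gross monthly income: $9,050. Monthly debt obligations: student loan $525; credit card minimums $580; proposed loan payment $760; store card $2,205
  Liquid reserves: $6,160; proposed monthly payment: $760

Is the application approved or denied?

Denied

Credit score 689 ≥ 640 (meets base)
Total debts = (525 + 580 + 760 + 2,205) = 4,070. DTI: 4,070 ÷ 9,050 = 45%, over the 43% base limit.
Liquid reserves cover 6,160/760 = 8.1 months — ≥ 2 required
DTI 45% is within the 43%–46% exception band; checking compensating factors.
Reserves 8.1 ≥ 6 months; credit score 689 < 700.
Override conditions not both satisfied; exception does not apply.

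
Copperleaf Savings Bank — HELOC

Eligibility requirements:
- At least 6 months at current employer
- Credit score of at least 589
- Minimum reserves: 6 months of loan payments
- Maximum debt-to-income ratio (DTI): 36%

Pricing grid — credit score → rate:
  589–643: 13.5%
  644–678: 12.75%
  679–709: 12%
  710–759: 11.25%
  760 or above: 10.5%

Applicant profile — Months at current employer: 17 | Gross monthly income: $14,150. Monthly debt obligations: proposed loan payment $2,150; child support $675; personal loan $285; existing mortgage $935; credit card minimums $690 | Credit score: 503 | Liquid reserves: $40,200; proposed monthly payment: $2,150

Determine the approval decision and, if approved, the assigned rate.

Denied

Credit score 503 < 589 (below minimum)
Total monthly debts = (2,150 + 675 + 285 + 935 + 690) = 4,735. Debt-to-income = 4,735/14,150 = 33.5% — meets 36% limit
Employment 17 ≥ 6 months
Reserves = 40,200/2,150 = 18.7 months ≥ 6
Not all requirements met → denied.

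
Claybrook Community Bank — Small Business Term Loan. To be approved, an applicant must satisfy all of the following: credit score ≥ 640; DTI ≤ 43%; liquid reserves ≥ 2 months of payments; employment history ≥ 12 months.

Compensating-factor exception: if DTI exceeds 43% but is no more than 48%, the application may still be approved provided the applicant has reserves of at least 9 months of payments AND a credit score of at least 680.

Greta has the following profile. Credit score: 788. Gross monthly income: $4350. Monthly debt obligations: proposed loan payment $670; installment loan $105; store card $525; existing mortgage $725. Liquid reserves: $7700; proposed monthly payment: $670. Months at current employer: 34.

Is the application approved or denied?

Approved

Credit score 788 ≥ 640 (meets base)
Total debts = (670 + 105 + 525 + 725) = 2,025. DTI: 2,025 ÷ 4,350 = 46.6%, over the 43% base limit.
Reserves: 7,700 ÷ 670 = 11.5 months (meets 2-month minimum)
Employment 34 ≥ 12 months
46.6% falls in the override range (43%–48%), so the compensating-factor test applies.
Reserves 11.5 ≥ 9 months; credit score 788 ≥ 680.
Both override conditions satisfied; DTI exception granted.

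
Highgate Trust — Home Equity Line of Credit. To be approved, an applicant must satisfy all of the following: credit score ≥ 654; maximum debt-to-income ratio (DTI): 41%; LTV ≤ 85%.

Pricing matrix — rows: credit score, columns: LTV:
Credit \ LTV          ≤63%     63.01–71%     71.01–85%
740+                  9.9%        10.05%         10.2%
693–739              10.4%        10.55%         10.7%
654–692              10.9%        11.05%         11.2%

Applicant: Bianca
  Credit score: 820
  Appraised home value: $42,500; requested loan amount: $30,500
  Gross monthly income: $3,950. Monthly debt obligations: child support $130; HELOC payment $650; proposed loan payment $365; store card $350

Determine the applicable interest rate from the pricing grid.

10.2%

Credit score 820 ≥ 654; Total monthly debts = (130 + 650 + 365 + 350) = 1,495. DTI = 1,495/3,950 = 37.8% ≤ 41%
Loan-to-value = 30,500/42,500 = 71.8% — pass (85% max)
Row: 820 falls in 740+. Column: 71.8% falls in 71.01–85%. Rate = 10.2%.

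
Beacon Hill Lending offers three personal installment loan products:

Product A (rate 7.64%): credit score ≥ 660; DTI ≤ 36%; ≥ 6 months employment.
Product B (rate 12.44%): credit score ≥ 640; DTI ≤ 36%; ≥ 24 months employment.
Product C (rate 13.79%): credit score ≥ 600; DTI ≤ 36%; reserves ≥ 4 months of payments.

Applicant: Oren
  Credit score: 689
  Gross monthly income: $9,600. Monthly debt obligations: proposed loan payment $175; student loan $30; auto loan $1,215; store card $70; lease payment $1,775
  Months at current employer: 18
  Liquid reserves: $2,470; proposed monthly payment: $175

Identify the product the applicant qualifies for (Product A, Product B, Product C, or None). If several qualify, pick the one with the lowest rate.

Total debts = (175 + 30 + 1,215 + 70 + 1,775) = 3,265; DTI = 3,265/9,600 = 34%.
Reserves = 2,470/175 = 14.1 months.
Product A: score 689 ≥ 660; DTI 34% ≤ 36%; employment 18 ≥ 6 mo → qualifies.
Product B: score 689 ≥ 640; DTI 34% ≤ 36%; employment 18 < 24 mo → does not qualify.
Product C: score 689 ≥ 600; DTI 34% ≤ 36%; reserves 14.1 ≥ 4 mo → qualifies.
Qualifying: Product A, Product C. Lowest rate is 7.64% → Product A.

Product A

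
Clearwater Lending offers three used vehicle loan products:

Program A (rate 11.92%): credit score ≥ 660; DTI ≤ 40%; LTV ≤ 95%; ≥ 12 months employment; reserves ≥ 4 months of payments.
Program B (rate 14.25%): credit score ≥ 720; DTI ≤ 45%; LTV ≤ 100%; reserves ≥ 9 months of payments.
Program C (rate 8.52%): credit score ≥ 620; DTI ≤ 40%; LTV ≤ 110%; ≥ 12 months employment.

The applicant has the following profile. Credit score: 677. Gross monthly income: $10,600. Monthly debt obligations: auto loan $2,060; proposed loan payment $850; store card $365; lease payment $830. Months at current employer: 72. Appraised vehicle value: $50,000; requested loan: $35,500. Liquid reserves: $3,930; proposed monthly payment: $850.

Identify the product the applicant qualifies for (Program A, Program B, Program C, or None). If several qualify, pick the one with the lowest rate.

Total debts = (2,060 + 850 + 365 + 830) = 4,105; DTI = 4,105/10,600 = 38.7%.
LTV = 35,500/50,000 = 71%.
Reserves = 3,930/850 = 4.6 months.
Program A: score 677 ≥ 660; DTI 38.7% ≤ 40%; LTV 71% ≤ 95%; employment 72 ≥ 12 mo; reserves 4.6 ≥ 4 mo → qualifies.
Program B: score 677 < 720; DTI 38.7% ≤ 45%; LTV 71% ≤ 100%; reserves 4.6 < 9 mo → does not qualify.
Program C: score 677 ≥ 620; DTI 38.7% ≤ 40%; LTV 71% ≤ 110%; employment 72 ≥ 12 mo → qualifies.
Qualifying: Program A, Program C. Lowest rate is 8.52% → Program C.

Program C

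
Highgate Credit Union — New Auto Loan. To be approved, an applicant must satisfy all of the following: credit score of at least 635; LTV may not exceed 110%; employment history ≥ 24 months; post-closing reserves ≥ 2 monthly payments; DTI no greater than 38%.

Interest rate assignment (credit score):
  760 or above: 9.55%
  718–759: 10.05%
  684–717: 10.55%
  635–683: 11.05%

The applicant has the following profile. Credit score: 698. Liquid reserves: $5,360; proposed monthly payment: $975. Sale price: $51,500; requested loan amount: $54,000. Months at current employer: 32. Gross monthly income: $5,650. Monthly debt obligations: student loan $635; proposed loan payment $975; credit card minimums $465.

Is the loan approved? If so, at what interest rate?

Approved at 10.55%

Credit score 698 ≥ 635 (meets minimum)
Liquid reserves cover 5,360/975 = 5.5 months — ≥ 2 required
LTV = 54,000/51,500 = 104.9% ≤ 110%
Total monthly debts = (635 + 975 + 465) = 2,075. Debt-to-income = 2,075/5,650 = 36.7% — meets 38% limit
Employment 32 ≥ 24 months
All requirements met. Score 698 falls in the 684–717 tier → 10.55%.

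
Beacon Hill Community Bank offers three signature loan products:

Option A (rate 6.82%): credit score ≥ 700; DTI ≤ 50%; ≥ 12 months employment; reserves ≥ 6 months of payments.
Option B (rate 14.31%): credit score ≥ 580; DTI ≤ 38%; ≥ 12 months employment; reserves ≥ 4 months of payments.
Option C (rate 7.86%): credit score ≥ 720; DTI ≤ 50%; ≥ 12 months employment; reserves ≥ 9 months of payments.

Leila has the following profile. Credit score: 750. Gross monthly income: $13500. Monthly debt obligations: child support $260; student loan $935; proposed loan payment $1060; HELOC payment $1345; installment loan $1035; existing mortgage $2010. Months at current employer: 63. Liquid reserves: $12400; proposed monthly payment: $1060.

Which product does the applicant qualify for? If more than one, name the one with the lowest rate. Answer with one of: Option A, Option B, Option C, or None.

Total debts = (260 + 935 + 1,060 + 1,345 + 1,035 + 2,010) = 6,645; DTI = 6,645/13,500 = 49.2%.
Reserves = 12,400/1,060 = 11.7 months.
Option A: score 750 ≥ 700; DTI 49.2% ≤ 50%; employment 63 ≥ 12 mo; reserves 11.7 ≥ 6 mo → qualifies.
Option B: score 750 ≥ 580; DTI 49.2% > 38%; employment 63 ≥ 12 mo; reserves 11.7 ≥ 4 mo → does not qualify.
Option C: score 750 ≥ 720; DTI 49.2% ≤ 50%; employment 63 ≥ 12 mo; reserves 11.7 ≥ 9 mo → qualifies.
Qualifying: Option A, Option C. Lowest rate is 6.82% → Option A.

Option A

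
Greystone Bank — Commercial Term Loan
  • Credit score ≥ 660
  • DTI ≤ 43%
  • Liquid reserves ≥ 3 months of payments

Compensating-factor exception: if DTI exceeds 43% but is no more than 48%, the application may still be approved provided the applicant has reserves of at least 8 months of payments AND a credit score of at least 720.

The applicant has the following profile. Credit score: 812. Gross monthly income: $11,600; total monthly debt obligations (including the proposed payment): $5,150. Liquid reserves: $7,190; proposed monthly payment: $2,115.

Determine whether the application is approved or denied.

Denied

Credit score 812 ≥ 660 (meets base)
DTI = 5,150/11,600 = 44.4% > 43% — standard DTI limit exceeded.
Reserves: 7,190 ÷ 2,115 = 3.4 months (meets 3-month minimum)
44.4% falls in the override range (43%–48%), so the compensating-factor test applies.
Override check — reserves: 3.4 mo (short of 8); score: 812 (ok).
Compensating-factor requirement not fully met.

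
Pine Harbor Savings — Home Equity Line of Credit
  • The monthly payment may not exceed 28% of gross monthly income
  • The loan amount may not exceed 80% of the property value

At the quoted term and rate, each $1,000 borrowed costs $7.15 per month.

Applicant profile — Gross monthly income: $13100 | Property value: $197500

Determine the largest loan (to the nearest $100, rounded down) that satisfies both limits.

$158,000

Payment cap: 28% × $13,100 = $3,668/month.
At $7.15 per $1,000, that supports 3,668/7.15 × 1,000 ≈ $513,006 → $513,000.
LTV cap: 80% × $197,500 = $158,000 → $158,000.
Binding constraint: loan-to-value.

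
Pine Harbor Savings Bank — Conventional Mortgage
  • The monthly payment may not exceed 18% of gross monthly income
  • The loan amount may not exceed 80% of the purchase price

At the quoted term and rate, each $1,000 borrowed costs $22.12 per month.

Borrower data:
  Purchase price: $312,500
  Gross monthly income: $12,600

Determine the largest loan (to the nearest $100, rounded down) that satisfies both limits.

Payment cap: 18% × $12,600 = $2,268/month.
At $22.12 per $1,000, that supports 2,268/22.12 × 1,000 ≈ $102,531 → $102,500.
LTV cap: 80% × $312,500 = $250,000 → $250,000.
Binding constraint: payment-to-income.

$102,500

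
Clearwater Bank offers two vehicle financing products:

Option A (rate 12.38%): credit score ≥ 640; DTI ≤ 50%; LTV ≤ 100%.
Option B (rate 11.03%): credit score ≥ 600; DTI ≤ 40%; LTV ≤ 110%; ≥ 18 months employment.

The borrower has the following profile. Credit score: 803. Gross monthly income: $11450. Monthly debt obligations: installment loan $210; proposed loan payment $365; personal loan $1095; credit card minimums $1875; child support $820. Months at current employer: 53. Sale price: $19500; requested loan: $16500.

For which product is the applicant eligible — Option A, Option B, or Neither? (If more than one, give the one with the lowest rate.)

Total debts = (210 + 365 + 1,095 + 1,875 + 820) = 4,365; DTI = 4,365/11,450 = 38.1%.
LTV = 16,500/19,500 = 84.6%.
Option A: score 803 ≥ 640; DTI 38.1% ≤ 50%; LTV 84.6% ≤ 100% → qualifies.
Option B: score 803 ≥ 600; DTI 38.1% ≤ 40%; LTV 84.6% ≤ 110%; employment 53 ≥ 18 mo → qualifies.
Qualifying: Option A, Option B. Lowest rate is 11.03% → Option B.

Option B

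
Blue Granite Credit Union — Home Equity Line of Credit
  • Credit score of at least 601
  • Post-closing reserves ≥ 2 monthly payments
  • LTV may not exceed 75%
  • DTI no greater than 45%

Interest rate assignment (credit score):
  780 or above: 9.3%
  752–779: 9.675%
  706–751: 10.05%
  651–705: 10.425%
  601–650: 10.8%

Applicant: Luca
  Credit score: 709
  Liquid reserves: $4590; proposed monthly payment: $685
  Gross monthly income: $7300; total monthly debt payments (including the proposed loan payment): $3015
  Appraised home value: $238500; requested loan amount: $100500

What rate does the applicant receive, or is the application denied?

Credit score 709 ≥ 601 (meets minimum)
Liquid reserves cover 4,590/685 = 6.7 months — ≥ 2 required
LTV: 100,500 ÷ 238,500 = 42.1%, within 75% cap
DTI: 3,015 ÷ 7,300 = 41.3%, within the 45% cap
All requirements met. Score 709 falls in the 706–751 tier → 10.05%.

Approved at 10.05%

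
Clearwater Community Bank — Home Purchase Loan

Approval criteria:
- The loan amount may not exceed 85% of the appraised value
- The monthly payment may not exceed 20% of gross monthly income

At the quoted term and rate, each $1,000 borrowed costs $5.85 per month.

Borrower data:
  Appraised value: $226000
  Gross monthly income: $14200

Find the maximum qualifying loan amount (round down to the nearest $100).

Payment cap: 20% × $14,200 = $2,840/month.
At $5.85 per $1,000, that supports 2,840/5.85 × 1,000 ≈ $485,470 → $485,400.
LTV cap: 85% × $226,000 = $192,100 → $192,100.
Binding constraint: loan-to-value.

$192,100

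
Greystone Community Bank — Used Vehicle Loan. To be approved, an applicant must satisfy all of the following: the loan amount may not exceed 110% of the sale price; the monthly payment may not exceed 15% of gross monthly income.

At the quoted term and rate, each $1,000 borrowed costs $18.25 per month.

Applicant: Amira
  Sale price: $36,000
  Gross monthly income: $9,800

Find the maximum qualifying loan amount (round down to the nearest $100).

Payment cap: 15% × $9,800 = $1,470/month.
At $18.25 per $1,000, that supports 1,470/18.25 × 1,000 ≈ $80,547 → $80,500.
LTV cap: 110% × $36,000 = $39,600 → $39,600.
Binding constraint: loan-to-value.

$39,600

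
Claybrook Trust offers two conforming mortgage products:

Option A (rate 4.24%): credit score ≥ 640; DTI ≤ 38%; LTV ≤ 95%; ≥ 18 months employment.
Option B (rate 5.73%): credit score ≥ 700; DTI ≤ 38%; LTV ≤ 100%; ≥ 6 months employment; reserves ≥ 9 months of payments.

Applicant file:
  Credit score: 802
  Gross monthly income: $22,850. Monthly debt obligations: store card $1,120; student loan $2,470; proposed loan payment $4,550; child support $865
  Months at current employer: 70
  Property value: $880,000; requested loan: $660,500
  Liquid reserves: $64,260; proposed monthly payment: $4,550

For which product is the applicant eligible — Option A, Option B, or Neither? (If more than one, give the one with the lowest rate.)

Total debts = (1,120 + 2,470 + 4,550 + 865) = 9,005; DTI = 9,005/22,850 = 39.4%.
LTV = 660,500/880,000 = 75.1%.
Reserves = 64,260/4,550 = 14.1 months.
Option A: score 802 ≥ 640; DTI 39.4% > 38%; LTV 75.1% ≤ 95%; employment 70 ≥ 18 mo → does not qualify.
Option B: score 802 ≥ 700; DTI 39.4% > 38%; LTV 75.1% ≤ 100%; employment 70 ≥ 6 mo; reserves 14.1 ≥ 9 mo → does not qualify.

Neither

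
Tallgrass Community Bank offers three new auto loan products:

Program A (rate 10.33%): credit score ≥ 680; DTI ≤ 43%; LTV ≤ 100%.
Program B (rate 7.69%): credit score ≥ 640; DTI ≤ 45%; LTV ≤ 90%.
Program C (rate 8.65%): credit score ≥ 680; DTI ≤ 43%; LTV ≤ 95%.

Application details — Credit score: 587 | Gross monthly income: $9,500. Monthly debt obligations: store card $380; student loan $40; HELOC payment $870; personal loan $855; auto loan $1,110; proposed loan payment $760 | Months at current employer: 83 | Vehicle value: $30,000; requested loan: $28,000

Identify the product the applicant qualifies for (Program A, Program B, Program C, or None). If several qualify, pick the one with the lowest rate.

None

Total debts = (380 + 40 + 870 + 855 + 1,110 + 760) = 4,015; DTI = 4,015/9,500 = 42.3%.
LTV = 28,000/30,000 = 93.3%.
Program A: score 587 < 680; DTI 42.3% ≤ 43%; LTV 93.3% ≤ 100% → does not qualify.
Program B: score 587 < 640; DTI 42.3% ≤ 45%; LTV 93.3% > 90% → does not qualify.
Program C: score 587 < 680; DTI 42.3% ≤ 43%; LTV 93.3% ≤ 95% → does not qualify.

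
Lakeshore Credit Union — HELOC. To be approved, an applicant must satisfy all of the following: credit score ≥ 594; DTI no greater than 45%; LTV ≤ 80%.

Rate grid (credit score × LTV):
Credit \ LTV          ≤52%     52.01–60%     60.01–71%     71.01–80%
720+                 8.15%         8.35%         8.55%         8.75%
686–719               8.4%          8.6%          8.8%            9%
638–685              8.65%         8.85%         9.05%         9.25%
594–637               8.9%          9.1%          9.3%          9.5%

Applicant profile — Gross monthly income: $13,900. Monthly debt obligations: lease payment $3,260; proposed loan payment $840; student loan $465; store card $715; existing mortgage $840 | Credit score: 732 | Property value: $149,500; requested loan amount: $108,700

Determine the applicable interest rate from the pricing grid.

Credit score 732 ≥ 594; Total monthly debts = (3,260 + 840 + 465 + 715 + 840) = 6,120. DTI = 6,120/13,900 = 44% ≤ 45%
LTV: 108,700 ÷ 149,500 = 72.7%, within 80% cap
Row: 732 falls in 720+. Column: 72.7% falls in 71.01–80%. Rate = 8.75%.

8.75%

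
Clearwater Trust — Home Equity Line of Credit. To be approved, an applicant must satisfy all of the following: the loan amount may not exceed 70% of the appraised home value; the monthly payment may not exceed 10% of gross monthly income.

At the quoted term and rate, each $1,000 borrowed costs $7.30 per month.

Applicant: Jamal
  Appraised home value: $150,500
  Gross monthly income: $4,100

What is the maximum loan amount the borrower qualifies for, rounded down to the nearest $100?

Payment cap: 10% × $4,100 = $410/month.
At $7.30 per $1,000, that supports 410/7.30 × 1,000 ≈ $56,164 → $56,100.
LTV cap: 70% × $150,500 = $105,350 → $105,300.
Binding constraint: payment-to-income.

$56,100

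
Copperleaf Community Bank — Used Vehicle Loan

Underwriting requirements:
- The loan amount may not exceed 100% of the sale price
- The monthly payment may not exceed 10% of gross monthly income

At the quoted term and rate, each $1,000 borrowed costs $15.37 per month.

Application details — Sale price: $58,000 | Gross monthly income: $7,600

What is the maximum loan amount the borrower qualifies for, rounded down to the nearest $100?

$49,400

Payment cap: 10% × $7,600 = $760/month.
At $15.37 per $1,000, that supports 760/15.37 × 1,000 ≈ $49,446 → $49,400.
LTV cap: 100% × $58,000 = $58,000 → $58,000.
Binding constraint: payment-to-income.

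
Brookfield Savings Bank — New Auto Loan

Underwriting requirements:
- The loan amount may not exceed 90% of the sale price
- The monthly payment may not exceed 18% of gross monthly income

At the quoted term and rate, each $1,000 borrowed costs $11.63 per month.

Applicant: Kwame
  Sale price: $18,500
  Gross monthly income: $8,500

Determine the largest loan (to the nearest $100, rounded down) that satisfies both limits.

Payment cap: 18% × $8,500 = $1,530/month.
At $11.63 per $1,000, that supports 1,530/11.63 × 1,000 ≈ $131,556 → $131,500.
LTV cap: 90% × $18,500 = $16,650 → $16,600.
Binding constraint: loan-to-value.

$16,600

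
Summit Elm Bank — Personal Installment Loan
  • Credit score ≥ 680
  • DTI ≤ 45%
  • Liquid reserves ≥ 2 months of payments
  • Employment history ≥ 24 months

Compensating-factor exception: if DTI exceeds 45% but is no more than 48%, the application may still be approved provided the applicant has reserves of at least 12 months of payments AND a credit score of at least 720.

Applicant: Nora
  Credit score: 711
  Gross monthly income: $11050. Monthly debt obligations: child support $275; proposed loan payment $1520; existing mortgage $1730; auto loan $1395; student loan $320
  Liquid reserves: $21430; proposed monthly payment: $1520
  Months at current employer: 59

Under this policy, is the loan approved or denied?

Denied

Credit score 711 ≥ 680 (meets base)
Total debts = (275 + 1,520 + 1,730 + 1,395 + 320) = 5,240. DTI = 5,240/11,050 = 47.4% > 45% — standard DTI limit exceeded.
Liquid reserves cover 21,430/1,520 = 14.1 months — ≥ 2 required
Employment 59 ≥ 24 months
47.4% falls in the override range (45%–48%), so the compensating-factor test applies.
Override check — reserves: 14.1 mo (ok); score: 711 (below 720).
Compensating-factor requirement not fully met.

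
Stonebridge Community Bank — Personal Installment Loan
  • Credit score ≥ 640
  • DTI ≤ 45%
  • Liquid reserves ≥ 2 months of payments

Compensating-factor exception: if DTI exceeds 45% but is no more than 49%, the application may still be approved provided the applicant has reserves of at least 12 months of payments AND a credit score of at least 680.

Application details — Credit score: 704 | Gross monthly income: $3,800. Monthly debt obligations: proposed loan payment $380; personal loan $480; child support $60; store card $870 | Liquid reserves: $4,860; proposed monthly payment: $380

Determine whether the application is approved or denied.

Credit score 704 ≥ 640 (meets base)
Total debts = (380 + 480 + 60 + 870) = 1,790. DTI = 1,790/3,800 = 47.1% > 45% — standard DTI limit exceeded.
Liquid reserves cover 4,860/380 = 12.8 months — ≥ 2 required
47.1% falls in the override range (45%–49%), so the compensating-factor test applies.
Override check — reserves: 12.8 mo (ok); score: 704 (ok).
Both compensating conditions met → exception applies.

Approved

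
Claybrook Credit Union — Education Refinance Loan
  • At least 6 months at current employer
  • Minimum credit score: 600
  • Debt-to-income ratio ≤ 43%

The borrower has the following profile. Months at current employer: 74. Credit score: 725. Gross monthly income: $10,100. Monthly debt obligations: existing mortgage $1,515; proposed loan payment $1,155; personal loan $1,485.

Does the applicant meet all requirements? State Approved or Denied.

Employment 74 ≥ 6 months
Credit score 725 ≥ 600 (meets)
Total monthly debts = (1,515 + 1,155 + 1,485) = 4,155. DTI = 4,155/10,100 = 41.1% ≤ 43%
All criteria satisfied.

Approved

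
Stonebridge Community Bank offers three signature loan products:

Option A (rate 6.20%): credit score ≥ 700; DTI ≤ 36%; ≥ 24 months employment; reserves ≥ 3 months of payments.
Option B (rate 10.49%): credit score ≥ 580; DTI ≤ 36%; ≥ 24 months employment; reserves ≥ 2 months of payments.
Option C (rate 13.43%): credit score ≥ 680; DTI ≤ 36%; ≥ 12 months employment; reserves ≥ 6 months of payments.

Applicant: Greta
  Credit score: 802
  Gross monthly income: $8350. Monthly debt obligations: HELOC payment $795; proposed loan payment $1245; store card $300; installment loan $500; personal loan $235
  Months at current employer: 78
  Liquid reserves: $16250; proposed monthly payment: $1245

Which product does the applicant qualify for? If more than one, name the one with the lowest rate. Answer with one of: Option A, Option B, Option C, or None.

Total debts = (795 + 1,245 + 300 + 500 + 235) = 3,075; DTI = 3,075/8,350 = 36.8%.
Reserves = 16,250/1,245 = 13.1 months.
Option A: score 802 ≥ 700; DTI 36.8% > 36%; employment 78 ≥ 24 mo; reserves 13.1 ≥ 3 mo → does not qualify.
Option B: score 802 ≥ 580; DTI 36.8% > 36%; employment 78 ≥ 24 mo; reserves 13.1 ≥ 2 mo → does not qualify.
Option C: score 802 ≥ 680; DTI 36.8% > 36%; employment 78 ≥ 12 mo; reserves 13.1 ≥ 6 mo → does not qualify.

None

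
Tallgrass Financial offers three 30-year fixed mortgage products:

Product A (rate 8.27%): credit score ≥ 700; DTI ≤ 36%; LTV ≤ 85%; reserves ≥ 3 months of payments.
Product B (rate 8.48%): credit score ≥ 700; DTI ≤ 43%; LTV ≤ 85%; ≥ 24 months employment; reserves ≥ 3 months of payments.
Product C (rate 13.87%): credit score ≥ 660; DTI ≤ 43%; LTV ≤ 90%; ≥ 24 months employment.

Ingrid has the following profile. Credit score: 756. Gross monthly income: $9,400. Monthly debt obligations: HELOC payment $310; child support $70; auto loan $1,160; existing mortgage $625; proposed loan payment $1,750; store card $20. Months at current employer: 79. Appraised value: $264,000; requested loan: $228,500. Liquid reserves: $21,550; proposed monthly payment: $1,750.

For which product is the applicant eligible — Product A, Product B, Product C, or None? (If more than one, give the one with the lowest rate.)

Total debts = (310 + 70 + 1,160 + 625 + 1,750 + 20) = 3,935; DTI = 3,935/9,400 = 41.9%.
LTV = 228,500/264,000 = 86.6%.
Reserves = 21,550/1,750 = 12.3 months.
Product A: score 756 ≥ 700; DTI 41.9% > 36%; LTV 86.6% > 85%; reserves 12.3 ≥ 3 mo → does not qualify.
Product B: score 756 ≥ 700; DTI 41.9% ≤ 43%; LTV 86.6% > 85%; employment 79 ≥ 24 mo; reserves 12.3 ≥ 3 mo → does not qualify.
Product C: score 756 ≥ 660; DTI 41.9% ≤ 43%; LTV 86.6% ≤ 90%; employment 79 ≥ 24 mo → qualifies.

Product C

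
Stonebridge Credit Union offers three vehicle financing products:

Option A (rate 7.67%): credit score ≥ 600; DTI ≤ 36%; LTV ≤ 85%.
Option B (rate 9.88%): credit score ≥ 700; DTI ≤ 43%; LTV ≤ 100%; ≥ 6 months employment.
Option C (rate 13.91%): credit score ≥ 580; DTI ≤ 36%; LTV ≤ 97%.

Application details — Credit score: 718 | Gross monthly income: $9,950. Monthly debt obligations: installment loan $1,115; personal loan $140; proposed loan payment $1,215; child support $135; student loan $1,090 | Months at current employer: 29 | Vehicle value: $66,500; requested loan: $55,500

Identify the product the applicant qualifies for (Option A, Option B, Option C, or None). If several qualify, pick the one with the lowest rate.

Total debts = (1,115 + 140 + 1,215 + 135 + 1,090) = 3,695; DTI = 3,695/9,950 = 37.1%.
LTV = 55,500/66,500 = 83.5%.
Option A: score 718 ≥ 600; DTI 37.1% > 36%; LTV 83.5% ≤ 85% → does not qualify.
Option B: score 718 ≥ 700; DTI 37.1% ≤ 43%; LTV 83.5% ≤ 100%; employment 29 ≥ 6 mo → qualifies.
Option C: score 718 ≥ 580; DTI 37.1% > 36%; LTV 83.5% ≤ 97% → does not qualify.

Option B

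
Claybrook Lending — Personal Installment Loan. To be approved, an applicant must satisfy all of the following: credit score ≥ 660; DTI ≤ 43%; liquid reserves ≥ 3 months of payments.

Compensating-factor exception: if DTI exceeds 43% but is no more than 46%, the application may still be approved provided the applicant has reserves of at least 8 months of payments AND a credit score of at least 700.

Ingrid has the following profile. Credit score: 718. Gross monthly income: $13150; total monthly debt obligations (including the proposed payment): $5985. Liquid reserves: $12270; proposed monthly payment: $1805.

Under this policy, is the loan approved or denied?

Credit score 718 ≥ 660 (meets base)
DTI: 5,985 ÷ 13,150 = 45.5%, over the 43% base limit.
Reserves: 12,270 ÷ 1,805 = 6.8 months (meets 3-month minimum)
45.5% falls in the override range (43%–46%), so the compensating-factor test applies.
Reserves 6.8 < 8 months; credit score 718 ≥ 700.
Override conditions not both satisfied; exception does not apply.

Denied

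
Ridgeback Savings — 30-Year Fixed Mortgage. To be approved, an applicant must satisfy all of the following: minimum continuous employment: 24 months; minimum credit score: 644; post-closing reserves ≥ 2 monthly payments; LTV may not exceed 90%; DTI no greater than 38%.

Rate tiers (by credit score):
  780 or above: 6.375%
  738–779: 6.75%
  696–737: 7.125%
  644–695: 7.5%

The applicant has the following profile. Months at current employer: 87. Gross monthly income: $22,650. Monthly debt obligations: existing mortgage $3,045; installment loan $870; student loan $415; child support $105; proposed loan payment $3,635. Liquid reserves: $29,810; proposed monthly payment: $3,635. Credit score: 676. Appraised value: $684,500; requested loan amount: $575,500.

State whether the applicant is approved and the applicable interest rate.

Approved at 7.5%

Credit score 676 ≥ 644 (meets minimum)
Liquid reserves cover 29,810/3,635 = 8.2 months — ≥ 2 required
Employment 87 ≥ 24 months
Total monthly debts = (3,045 + 870 + 415 + 105 + 3,635) = 8,070. DTI = 8,070/22,650 = 35.6% ≤ 38%
LTV: 575,500 ÷ 684,500 = 84.1%, within 90% cap
All requirements met. Score 676 falls in the 644–695 tier → 7.5%.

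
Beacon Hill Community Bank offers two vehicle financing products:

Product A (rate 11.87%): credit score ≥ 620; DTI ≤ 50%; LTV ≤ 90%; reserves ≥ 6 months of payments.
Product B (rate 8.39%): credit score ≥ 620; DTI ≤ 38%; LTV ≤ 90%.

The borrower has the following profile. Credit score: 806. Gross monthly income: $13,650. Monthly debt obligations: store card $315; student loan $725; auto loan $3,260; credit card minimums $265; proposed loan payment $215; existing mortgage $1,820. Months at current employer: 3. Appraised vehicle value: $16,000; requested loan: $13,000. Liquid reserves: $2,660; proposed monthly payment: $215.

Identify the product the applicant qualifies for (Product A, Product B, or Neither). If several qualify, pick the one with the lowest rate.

Total debts = (315 + 725 + 3,260 + 265 + 215 + 1,820) = 6,600; DTI = 6,600/13,650 = 48.4%.
LTV = 13,000/16,000 = 81.2%.
Reserves = 2,660/215 = 12.4 months.
Product A: score 806 ≥ 620; DTI 48.4% ≤ 50%; LTV 81.2% ≤ 90%; reserves 12.4 ≥ 6 mo → qualifies.
Product B: score 806 ≥ 620; DTI 48.4% > 38%; LTV 81.2% ≤ 90% → does not qualify.

Product A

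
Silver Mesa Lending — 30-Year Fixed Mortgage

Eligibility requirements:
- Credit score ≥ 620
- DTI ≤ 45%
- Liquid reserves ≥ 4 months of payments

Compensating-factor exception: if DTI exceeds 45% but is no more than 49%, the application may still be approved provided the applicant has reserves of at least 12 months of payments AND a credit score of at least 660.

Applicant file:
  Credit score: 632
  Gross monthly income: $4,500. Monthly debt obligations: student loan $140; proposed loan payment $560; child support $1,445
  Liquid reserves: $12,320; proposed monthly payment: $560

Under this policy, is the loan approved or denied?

Denied

Credit score 632 ≥ 620 (meets base)
Total debts = (140 + 560 + 1,445) = 2,145. DTI: 2,145 ÷ 4,500 = 47.7%, over the 45% base limit.
Reserves = 12,320/560 = 22.0 months ≥ 4
47.7% falls in the override range (45%–49%), so the compensating-factor test applies.
Reserves 22.0 ≥ 12 months; credit score 632 < 660.
Compensating-factor requirement not fully met.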